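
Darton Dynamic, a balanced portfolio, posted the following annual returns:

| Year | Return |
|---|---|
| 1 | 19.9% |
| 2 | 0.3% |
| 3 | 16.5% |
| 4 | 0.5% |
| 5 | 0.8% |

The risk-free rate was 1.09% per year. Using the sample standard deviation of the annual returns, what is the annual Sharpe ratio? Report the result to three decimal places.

Mean return r̄ = 38.00 / 5 = 7.6000%
Σ(r − r̄)² = (19.9 − 7.6000)² + (0.3 − 7.6000)² + (16.5 − 7.6000)² + … = 380.4400
sample σ = √(380.4400 / 4) = √95.1100 = 9.7524%
Sharpe = (r̄ − rf) / σ = (7.6000 − 1.09) / 9.7524 = 6.5100 / 9.7524 = 0.6675

0.668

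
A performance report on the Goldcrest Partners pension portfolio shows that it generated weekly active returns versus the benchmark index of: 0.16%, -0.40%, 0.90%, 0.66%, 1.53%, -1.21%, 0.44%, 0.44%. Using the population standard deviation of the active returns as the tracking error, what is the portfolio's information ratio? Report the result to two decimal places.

0.41

Mean return μ = 2.520 / 8 = 0.3150%
Population std dev = √[4.8296 / 8] = 0.7770%
IR = μ / tracking error = 0.3150 / 0.7770 = 0.4054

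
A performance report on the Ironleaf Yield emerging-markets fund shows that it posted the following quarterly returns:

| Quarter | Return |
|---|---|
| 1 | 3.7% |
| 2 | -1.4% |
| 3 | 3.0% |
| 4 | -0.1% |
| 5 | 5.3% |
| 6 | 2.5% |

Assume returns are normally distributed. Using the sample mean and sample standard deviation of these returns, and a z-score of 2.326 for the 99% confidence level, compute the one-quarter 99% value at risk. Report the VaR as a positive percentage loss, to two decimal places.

3.61

μ = (3.7 − 1.4 + 3 − 0.1 + 5.3 + 2.5) / 6 = 13.00 / 6 = 2.1667%
Σ(r − μ)² = (3.7 − 2.1667)² + (-1.4 − 2.1667)² + … = 30.8333
σ = √[30.8333 / 5] = 2.4833%
VaR = −(μ − z·σ) = −(2.1667 − 2.326 × 2.4833) = −(-3.6095) = 3.6095%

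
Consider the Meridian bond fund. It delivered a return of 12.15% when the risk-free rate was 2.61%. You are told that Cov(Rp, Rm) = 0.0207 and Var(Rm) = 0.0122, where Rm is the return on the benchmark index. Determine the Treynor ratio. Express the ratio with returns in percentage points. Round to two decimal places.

β = Cov / Var = 0.0207 / 0.0122 = 1.6967
Treynor = (Rp − Rf) / β = (12.15% − 2.61%) / 1.6967 = 9.54 / 1.6967 = 5.6227

5.62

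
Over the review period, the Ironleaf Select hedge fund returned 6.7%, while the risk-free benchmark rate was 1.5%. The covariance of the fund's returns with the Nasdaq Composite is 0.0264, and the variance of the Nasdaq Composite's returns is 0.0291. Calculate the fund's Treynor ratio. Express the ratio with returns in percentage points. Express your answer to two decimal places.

5.73

β = Cov / Var = 0.0264 / 0.0291 = 0.9072
Treynor = (Rp − Rf) / β = (6.7% − 1.5%) / 0.9072 = 5.20 / 0.9072 = 5.7319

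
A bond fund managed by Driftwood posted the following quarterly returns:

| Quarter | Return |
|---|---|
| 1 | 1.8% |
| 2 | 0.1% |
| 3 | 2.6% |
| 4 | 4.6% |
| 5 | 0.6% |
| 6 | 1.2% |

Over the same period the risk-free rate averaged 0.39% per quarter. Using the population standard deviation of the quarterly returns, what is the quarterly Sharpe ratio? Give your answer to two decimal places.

0.96

r̄ = (1.8 + 0.1 + 2.6 + 4.6 + 0.6 + 1.2) / 6 = 1.8167%
Population σ = √[Σ(r − r̄)² / 6] = √[13.1683 / 6] = √2.1947 = 1.4815%
Sharpe = (r̄ − rf) / σ = (1.8167 − 0.39) / 1.4815 = 1.4267 / 1.4815 = 0.9630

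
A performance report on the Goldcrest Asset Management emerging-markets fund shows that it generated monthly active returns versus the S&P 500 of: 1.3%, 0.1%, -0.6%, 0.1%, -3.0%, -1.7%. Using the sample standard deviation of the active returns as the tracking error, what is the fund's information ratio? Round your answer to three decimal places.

Mean return r̄ = -3.80 / 6 = -0.6333%
Sample σ = √[Σ(r − r̄)² / 5] = √[11.5533 / 5] = √2.3107 = 1.5201%
IR = r̄ / tracking error = -0.6333 / 1.5201 = -0.4166

-0.417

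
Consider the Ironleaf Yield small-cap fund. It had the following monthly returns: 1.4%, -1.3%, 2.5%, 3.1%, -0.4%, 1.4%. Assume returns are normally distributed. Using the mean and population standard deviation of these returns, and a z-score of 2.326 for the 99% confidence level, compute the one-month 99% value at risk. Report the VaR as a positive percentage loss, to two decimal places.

2.46

Mean return r̄ = 6.70 / 6 = 1.1167%
Σ(r − r̄)² = (1.4 − 1.1167)² + (-1.3 − 1.1167)² + … = 14.1483
population σ = √(14.1483 / 6) = √2.3581 = 1.5356%
VaR = −(r̄ − z·σ) = −(1.1167 − 2.326 × 1.5356) = −(-2.4551) = 2.4551%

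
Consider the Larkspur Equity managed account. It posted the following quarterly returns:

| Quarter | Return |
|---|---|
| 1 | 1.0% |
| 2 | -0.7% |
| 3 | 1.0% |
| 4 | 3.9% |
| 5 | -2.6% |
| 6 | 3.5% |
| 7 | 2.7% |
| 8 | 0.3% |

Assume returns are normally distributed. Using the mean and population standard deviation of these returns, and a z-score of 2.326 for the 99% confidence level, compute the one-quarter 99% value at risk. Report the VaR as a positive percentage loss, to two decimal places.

Mean return r̄ = 9.10 / 8 = 1.1375%
Population std dev = √[33.7388 / 8] = 2.0536%
VaR = −(r̄ − z·σ) = −(1.1375 − 2.326 × 2.0536) = −(-3.6392) = 3.6392%

3.64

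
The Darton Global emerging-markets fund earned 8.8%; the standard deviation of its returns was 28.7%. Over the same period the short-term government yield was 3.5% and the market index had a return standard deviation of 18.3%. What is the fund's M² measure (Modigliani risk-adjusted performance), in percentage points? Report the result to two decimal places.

Sharpe = (Rp − Rf) / σp = (8.8% − 3.5%) / 28.7% = 0.1847
M² = Rf + Sharpe × σm = 3.5% + 0.1847 × 18.3% = 6.8800%

6.88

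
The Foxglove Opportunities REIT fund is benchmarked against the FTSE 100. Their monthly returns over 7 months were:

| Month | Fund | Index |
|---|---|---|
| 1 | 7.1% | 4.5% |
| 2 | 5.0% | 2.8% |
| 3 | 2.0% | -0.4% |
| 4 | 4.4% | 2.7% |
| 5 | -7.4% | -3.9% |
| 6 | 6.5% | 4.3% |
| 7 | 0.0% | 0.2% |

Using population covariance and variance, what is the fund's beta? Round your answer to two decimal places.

r̄p = 2.5143%,  r̄m = 1.4571%
Cov = Σ(rp − r̄p)(rm − r̄m) / 7 = 12.5992
Var(rm) = Σ(rm − r̄m)² / 7 = 7.7739
β = Cov / Var = 12.5992 / 7.7739 = 1.6207

1.62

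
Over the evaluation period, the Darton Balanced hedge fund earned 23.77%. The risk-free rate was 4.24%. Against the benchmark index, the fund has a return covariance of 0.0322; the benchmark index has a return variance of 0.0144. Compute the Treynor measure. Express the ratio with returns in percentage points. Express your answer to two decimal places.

8.73

β = Cov / Var = 0.0322 / 0.0144 = 2.2361
Treynor = (Rp − Rf) / β = (23.77% − 4.24%) / 2.2361 = 19.53 / 2.2361 = 8.7340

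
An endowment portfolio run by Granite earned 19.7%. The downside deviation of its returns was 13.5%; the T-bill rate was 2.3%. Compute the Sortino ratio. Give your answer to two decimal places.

1.29

Sortino = (Rp − Rf) / σd = (19.7% − 2.3%) / 13.5% = 17.40% / 13.5% = 1.2889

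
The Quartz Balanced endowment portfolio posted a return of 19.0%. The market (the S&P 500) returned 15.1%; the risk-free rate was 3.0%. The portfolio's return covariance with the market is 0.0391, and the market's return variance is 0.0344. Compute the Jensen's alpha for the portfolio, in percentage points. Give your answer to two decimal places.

β = Cov / Var = 0.0391 / 0.0344 = 1.1366
E[R] = Rf + β(Rm − Rf) = 3.0% + 1.1366 × (15.1% − 3.0%) = 16.7529%
α = Rp − E[R] = 19.0% − 16.7529% = 2.2471

2.25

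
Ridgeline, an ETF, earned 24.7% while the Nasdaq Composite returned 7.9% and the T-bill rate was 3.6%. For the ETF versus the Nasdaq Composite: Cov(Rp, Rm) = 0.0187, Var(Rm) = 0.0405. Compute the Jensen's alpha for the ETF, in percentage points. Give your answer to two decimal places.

β = Cov / Var = 0.0187 / 0.0405 = 0.4617
E[R] = Rf + β(Rm − Rf) = 3.6% + 0.4617 × (7.9% − 3.6%) = 5.5853%
α = Rp − E[R] = 24.7% − 5.5853% = 19.1147

19.11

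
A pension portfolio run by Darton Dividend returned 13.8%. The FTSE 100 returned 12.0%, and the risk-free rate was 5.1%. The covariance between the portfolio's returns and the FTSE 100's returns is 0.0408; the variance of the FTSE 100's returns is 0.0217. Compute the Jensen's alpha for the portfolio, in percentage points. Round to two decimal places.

β = Cov / Var = 0.0408 / 0.0217 = 1.8802
E[R] = Rf + β(Rm − Rf) = 5.1% + 1.8802 × (12.0% − 5.1%) = 18.0734%
α = Rp − E[R] = 13.8% − 18.0734% = -4.2734

-4.27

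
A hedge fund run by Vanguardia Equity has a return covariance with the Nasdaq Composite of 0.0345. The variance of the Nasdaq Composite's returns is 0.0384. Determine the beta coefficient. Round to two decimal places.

0.90

β = Cov(Rp, Rm) / Var(Rm) = 0.0345 / 0.0384 = 0.8984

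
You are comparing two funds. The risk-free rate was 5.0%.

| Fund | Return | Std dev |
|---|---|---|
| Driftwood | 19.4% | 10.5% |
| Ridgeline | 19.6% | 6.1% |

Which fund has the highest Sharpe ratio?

Ridgeline

Driftwood: Sharpe ratio = (19.4% − 5.0%) / 10.5% = 1.371
Ridgeline: Sharpe ratio = (19.6% − 5.0%) / 6.1% = 2.393
Highest: Ridgeline (2.393).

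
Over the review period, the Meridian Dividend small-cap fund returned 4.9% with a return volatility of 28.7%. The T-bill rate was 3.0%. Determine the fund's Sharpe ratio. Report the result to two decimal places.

0.07

Sharpe = (Rp − Rf) / σp = (4.9% − 3.0%) / 28.7% = 1.90% / 28.7% = 0.0662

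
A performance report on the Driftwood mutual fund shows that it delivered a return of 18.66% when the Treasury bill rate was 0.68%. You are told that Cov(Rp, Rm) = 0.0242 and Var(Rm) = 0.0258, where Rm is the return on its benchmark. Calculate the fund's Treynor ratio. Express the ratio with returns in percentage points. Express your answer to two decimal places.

19.17

β = Cov / Var = 0.0242 / 0.0258 = 0.9380
Treynor = (Rp − Rf) / β = (18.66% − 0.68%) / 0.9380 = 17.98 / 0.9380 = 19.1684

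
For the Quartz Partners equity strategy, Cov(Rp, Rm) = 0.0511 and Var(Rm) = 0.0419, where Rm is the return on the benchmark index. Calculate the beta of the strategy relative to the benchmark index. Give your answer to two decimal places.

β = Cov(Rp, Rm) / Var(Rm) = 0.0511 / 0.0419 = 1.2196

1.22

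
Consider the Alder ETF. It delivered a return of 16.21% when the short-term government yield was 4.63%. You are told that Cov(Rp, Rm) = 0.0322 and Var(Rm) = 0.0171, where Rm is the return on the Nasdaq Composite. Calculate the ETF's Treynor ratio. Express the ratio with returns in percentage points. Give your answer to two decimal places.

β = Cov / Var = 0.0322 / 0.0171 = 1.8830
Treynor = (Rp − Rf) / β = (16.21% − 4.63%) / 1.8830 = 11.58 / 1.8830 = 6.1498

6.15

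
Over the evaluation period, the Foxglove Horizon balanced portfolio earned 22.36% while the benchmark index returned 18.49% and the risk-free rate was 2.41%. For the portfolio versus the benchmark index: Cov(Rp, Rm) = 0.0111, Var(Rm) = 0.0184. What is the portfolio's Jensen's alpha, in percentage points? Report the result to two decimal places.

10.25

β = Cov / Var = 0.0111 / 0.0184 = 0.6033
E[R] = Rf + β(Rm − Rf) = 2.41% + 0.6033 × (18.49% − 2.41%) = 12.1111%
α = Rp − E[R] = 22.36% − 12.1111% = 10.2489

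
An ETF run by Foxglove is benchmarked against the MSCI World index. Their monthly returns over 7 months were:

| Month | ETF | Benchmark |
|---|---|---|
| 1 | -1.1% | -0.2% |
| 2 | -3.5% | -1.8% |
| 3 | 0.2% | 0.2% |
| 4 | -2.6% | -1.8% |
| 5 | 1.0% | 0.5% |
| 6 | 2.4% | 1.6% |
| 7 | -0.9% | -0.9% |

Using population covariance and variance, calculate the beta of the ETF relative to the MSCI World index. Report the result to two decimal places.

r̄p = -0.6429%,  r̄m = -0.3429%
Cov = Σ(rp − r̄p)(rm − r̄m) / 7 = 2.1210
Var(rm) = Σ(rm − r̄m)² / 7 = 1.3367
β = Cov / Var = 2.1210 / 1.3367 = 1.5867

1.59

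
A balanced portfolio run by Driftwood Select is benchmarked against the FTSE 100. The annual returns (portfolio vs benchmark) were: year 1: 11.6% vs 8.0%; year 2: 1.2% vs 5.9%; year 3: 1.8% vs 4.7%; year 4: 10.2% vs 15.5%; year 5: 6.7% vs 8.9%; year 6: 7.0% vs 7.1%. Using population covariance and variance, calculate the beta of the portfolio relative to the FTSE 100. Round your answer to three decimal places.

0.750

r̄p = 6.4167%,  r̄m = 8.3500%
Cov = Σ(rp − r̄p)(rm − r̄m) / 6 = 9.0492
Var(rm) = Σ(rm − r̄m)² / 6 = 12.0725
β = Cov / Var = 9.0492 / 12.0725 = 0.7496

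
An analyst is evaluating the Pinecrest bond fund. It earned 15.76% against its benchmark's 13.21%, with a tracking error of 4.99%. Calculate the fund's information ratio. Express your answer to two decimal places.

IR = (Rp − Rb) / TE = (15.76% − 13.21%) / 4.99% = 2.55% / 4.99% = 0.5110

0.51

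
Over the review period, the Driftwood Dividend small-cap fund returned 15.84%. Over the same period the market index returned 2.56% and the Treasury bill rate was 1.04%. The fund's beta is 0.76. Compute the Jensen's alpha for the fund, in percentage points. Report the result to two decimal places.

13.64

CAPM expected return = Rf + β(Rm − Rf) = 1.04% + 0.76 × (2.56% − 1.04%) = 1.04 + 0.76 × 1.52 = 2.1952%
Jensen's α = Rp − E[R] = 15.84% − 2.1952% = 13.6448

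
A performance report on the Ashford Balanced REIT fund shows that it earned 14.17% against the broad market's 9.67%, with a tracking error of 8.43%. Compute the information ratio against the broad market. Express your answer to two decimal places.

IR = (Rp − Rb) / TE = (14.17% − 9.67%) / 8.43% = 4.50% / 8.43% = 0.5338

0.53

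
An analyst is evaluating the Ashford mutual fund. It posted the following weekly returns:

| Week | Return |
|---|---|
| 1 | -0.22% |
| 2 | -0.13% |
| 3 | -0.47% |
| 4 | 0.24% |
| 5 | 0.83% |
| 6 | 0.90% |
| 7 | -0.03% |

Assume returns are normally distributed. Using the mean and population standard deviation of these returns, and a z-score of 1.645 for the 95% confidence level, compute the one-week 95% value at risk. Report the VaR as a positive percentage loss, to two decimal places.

0.64

r̄ = (-0.22 − 0.13 − 0.47 + 0.24 + 0.83 + 0.9 − 0.03) / 7 = 1.120 / 7 = 0.1600%
Population σ = √[Σ(r − r̄)² / 7] = √[1.6644 / 7] = √0.2378 = 0.4876%
VaR = −(r̄ − z·σ) = −(0.1600 − 1.645 × 0.4876) = −(-0.6421) = 0.6421%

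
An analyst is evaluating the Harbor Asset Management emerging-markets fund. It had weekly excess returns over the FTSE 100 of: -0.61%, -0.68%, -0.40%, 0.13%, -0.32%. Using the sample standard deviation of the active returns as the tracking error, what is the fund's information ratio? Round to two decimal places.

r̄ = (-0.61 − 0.68 − 0.4 + 0.13 − 0.32) / 5 = -0.3760%
Σ(r − r̄)² = 0.4069; sample σ = √(0.4069/4) = 0.3189%
IR = r̄ / tracking error = -0.3760 / 0.3189 = -1.1791

-1.18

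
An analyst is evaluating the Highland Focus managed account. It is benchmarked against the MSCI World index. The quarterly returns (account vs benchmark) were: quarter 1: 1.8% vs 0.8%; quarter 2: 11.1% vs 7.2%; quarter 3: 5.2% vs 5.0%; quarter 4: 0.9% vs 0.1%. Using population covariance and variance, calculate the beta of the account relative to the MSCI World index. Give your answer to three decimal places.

1.308

r̄p = 4.7500%,  r̄m = 3.2750%
Cov = Σ(rp − r̄p)(rm − r̄m) / 4 = 11.3063
Var(rm) = Σ(rm − r̄m)² / 4 = 8.6469
β = Cov / Var = 11.3063 / 8.6469 = 1.3076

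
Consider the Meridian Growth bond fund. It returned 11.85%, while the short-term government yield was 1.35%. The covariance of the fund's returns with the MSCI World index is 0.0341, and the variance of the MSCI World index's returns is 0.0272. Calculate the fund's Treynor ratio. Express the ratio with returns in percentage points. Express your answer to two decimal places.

8.38

β = Cov / Var = 0.0341 / 0.0272 = 1.2537
Treynor = (Rp − Rf) / β = (11.85% − 1.35%) / 1.2537 = 10.50 / 1.2537 = 8.3752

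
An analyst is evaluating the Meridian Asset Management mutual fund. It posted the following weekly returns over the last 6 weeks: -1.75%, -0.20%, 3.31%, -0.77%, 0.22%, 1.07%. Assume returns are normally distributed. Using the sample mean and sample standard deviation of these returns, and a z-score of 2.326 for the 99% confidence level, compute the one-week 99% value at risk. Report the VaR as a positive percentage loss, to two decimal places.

3.75

r̄ = (-1.75 − 0.2 + 3.31 − 0.77 + 0.22 + 1.07) / 6 = 1.880 / 6 = 0.3133%
Sample σ = √[Σ(r − r̄)² / 5] = √[15.2557 / 5] = √3.0511 = 1.7467%
VaR = −(r̄ − z·σ) = −(0.3133 − 2.326 × 1.7467) = −(-3.7495) = 3.7495%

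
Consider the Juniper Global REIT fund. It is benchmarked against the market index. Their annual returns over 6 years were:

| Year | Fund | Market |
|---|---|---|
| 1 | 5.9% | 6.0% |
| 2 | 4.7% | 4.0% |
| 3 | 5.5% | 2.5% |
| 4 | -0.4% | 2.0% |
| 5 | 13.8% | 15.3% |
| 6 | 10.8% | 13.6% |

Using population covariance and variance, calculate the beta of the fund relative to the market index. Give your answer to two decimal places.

0.80

r̄p = 6.7167%,  r̄m = 7.2333%
Cov = Σ(rp − r̄p)(rm − r̄m) / 6 = 22.2778
Var(rm) = Σ(rm − r̄m)² / 6 = 27.8956
β = Cov / Var = 22.2778 / 27.8956 = 0.7986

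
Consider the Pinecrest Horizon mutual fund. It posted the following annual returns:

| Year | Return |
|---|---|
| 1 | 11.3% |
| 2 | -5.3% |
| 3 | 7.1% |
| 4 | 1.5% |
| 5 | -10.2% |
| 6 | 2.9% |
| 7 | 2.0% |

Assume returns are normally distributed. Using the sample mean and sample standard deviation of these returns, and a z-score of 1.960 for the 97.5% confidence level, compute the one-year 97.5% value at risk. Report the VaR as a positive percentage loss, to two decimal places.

12.82

r̄ = (11.3 − 5.3 + 7.1 + 1.5 − 10.2 + 2.9 + 2) / 7 = 9.30 / 7 = 1.3286%
Σ(r − r̄)² = (11.3 − 1.3286)² + (-5.3 − 1.3286)² + (7.1 − 1.3286)² + … = 312.5343
σ = √[312.5343 / 6] = 7.2173%
VaR = −(r̄ − z·σ) = −(1.3286 − 1.960 × 7.2173) = −(-12.8173) = 12.8173%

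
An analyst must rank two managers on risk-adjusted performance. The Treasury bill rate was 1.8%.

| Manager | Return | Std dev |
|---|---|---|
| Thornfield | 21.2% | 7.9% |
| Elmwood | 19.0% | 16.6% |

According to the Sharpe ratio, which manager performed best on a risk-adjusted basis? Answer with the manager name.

Thornfield: Sharpe ratio = (21.2% − 1.8%) / 7.9% = 2.456
Elmwood: Sharpe ratio = (19.0% − 1.8%) / 16.6% = 1.036
Highest: Thornfield (2.456).

Thornfield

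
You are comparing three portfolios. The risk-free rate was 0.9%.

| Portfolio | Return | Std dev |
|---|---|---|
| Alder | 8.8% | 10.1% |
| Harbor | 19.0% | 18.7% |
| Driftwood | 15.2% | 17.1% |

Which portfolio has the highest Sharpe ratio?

Alder: Sharpe ratio = (8.8% − 0.9%) / 10.1% = 0.782
Harbor: Sharpe ratio = (19.0% − 0.9%) / 18.7% = 0.968
Driftwood: Sharpe ratio = (15.2% − 0.9%) / 17.1% = 0.836
Highest: Harbor (0.968).

Harbor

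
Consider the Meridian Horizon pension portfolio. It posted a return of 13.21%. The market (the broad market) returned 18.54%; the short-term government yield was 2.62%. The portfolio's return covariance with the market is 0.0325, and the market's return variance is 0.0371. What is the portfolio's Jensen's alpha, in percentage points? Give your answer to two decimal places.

β = Cov / Var = 0.0325 / 0.0371 = 0.8760
E[R] = Rf + β(Rm − Rf) = 2.62% + 0.8760 × (18.54% − 2.62%) = 16.5659%
α = Rp − E[R] = 13.21% − 16.5659% = -3.3559

-3.36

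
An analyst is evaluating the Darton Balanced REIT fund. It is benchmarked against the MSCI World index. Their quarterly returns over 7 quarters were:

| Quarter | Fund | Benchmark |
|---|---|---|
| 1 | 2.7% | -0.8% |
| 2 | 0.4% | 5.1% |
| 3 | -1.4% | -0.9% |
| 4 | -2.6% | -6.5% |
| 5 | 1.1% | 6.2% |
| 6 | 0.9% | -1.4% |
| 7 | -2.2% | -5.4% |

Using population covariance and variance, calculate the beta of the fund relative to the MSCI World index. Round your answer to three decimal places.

r̄p = -0.1571%,  r̄m = -0.5286%
Cov = Σ(rp − r̄p)(rm − r̄m) / 7 = 4.9855
Var(rm) = Σ(rm − r̄m)² / 7 = 19.6163
β = Cov / Var = 4.9855 / 19.6163 = 0.2542

0.254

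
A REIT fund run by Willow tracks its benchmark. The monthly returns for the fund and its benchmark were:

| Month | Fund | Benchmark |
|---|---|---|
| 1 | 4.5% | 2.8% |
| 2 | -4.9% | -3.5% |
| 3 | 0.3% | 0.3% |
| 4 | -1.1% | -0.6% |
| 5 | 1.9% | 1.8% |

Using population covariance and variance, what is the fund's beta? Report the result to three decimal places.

r̄p = 0.1400%,  r̄m = 0.1600%
Cov = Σ(rp − r̄p)(rm − r̄m) / 5 = 6.7616
Var(rm) = Σ(rm − r̄m)² / 5 = 4.7304
β = Cov / Var = 6.7616 / 4.7304 = 1.4294

1.429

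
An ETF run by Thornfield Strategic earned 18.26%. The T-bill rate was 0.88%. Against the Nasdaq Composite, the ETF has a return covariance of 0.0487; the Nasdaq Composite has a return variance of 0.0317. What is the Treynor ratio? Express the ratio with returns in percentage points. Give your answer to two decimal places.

11.31

β = Cov / Var = 0.0487 / 0.0317 = 1.5363
Treynor = (Rp − Rf) / β = (18.26% − 0.88%) / 1.5363 = 17.38 / 1.5363 = 11.3129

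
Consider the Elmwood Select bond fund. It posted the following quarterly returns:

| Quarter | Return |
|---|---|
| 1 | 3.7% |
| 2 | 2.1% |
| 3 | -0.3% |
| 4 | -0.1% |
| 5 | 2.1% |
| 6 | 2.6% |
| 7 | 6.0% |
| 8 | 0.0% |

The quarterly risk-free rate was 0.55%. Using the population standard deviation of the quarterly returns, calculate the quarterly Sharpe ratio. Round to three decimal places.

0.720

μ = (3.7 + 2.1 − 0.3 − 0.1 + 2.1 + 2.6 + 6 + 0) / 8 = 2.0125%
Σ(r − μ)² = (3.7 − 2.0125)² + (2.1 − 2.0125)² + … = 32.9688
population σ = √(32.9688 / 8) = √4.1211 = 2.0300%
Sharpe = (μ − rf) / σ = (2.0125 − 0.55) / 2.0300 = 1.4625 / 2.0300 = 0.7204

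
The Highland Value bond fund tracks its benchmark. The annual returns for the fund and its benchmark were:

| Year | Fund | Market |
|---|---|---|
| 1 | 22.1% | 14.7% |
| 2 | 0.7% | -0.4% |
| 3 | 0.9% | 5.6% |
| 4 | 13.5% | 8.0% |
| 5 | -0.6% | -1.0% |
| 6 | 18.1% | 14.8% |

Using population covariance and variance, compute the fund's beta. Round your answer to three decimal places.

r̄p = 9.1167%,  r̄m = 6.9500%
Cov = Σ(rp − r̄p)(rm − r̄m) / 6 = 54.3242
Var(rm) = Σ(rm − r̄m)² / 6 = 40.3058
β = Cov / Var = 54.3242 / 40.3058 = 1.3478

1.348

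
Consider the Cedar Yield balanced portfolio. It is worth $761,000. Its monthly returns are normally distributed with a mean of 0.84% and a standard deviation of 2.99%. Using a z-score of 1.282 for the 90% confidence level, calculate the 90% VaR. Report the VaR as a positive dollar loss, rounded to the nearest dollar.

$22,778

Return at the 90% tail: μ − z·σ = 0.84% − 1.282 × 2.99% = 0.84 − 3.83318 = -2.99318%
VaR = −(-2.99318%) × $761,000 = 2.99318% × $761,000 = $22,778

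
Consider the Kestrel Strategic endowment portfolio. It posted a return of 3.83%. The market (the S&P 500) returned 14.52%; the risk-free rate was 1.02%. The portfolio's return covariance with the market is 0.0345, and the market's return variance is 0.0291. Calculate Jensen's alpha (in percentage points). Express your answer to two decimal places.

β = Cov / Var = 0.0345 / 0.0291 = 1.1856
E[R] = Rf + β(Rm − Rf) = 1.02% + 1.1856 × (14.52% − 1.02%) = 17.0256%
α = Rp − E[R] = 3.83% − 17.0256% = -13.1956

-13.20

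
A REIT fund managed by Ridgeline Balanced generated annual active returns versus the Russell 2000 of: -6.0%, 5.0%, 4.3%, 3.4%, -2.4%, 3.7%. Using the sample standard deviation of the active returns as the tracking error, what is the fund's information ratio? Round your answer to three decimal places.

0.298

Mean return μ = 8.00 / 6 = 1.3333%
Σ(r − μ)² = (-6 − 1.3333)² + (5 − 1.3333)² + (4.3 − 1.3333)² + … = 99.8333
sample σ = √(99.8333 / 5) = √19.9667 = 4.4684%
IR = μ / tracking error = 1.3333 / 4.4684 = 0.2984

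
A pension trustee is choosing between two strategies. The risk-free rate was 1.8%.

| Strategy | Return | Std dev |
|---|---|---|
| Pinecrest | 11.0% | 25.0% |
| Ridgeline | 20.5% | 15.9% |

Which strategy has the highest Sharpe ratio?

Pinecrest: Sharpe ratio = (11.0% − 1.8%) / 25.0% = 0.368
Ridgeline: Sharpe ratio = (20.5% − 1.8%) / 15.9% = 1.176
Highest: Ridgeline (1.176).

Ridgeline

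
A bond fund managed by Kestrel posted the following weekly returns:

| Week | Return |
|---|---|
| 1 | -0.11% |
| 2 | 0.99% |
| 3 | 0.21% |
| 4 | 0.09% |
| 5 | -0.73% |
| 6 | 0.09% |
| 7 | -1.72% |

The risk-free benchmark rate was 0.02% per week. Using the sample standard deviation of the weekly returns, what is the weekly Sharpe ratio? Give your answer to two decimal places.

-0.22

r̄ = (-0.11 + 0.99 + 0.21 + 0.09 − 0.73 + 0.09 − 1.72) / 7 = -1.180 / 7 = -0.1686%
Σ(r − r̄)² = (-0.11 − (-0.1686))² + (0.99 − (-0.1686))² + … = 4.3449
sample σ = √(4.3449 / 6) = √0.7242 = 0.8510%
Sharpe = (r̄ − rf) / σ = (-0.1686 − 0.02) / 0.8510 = -0.1886 / 0.8510 = -0.2216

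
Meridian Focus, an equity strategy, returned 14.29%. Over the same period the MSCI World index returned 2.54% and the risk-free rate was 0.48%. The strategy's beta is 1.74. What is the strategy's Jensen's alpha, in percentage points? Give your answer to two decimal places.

CAPM expected return = Rf + β(Rm − Rf) = 0.48% + 1.74 × (2.54% − 0.48%) = 0.48 + 1.74 × 2.06 = 4.0644%
Jensen's α = Rp − E[R] = 14.29% − 4.0644% = 10.2256

10.23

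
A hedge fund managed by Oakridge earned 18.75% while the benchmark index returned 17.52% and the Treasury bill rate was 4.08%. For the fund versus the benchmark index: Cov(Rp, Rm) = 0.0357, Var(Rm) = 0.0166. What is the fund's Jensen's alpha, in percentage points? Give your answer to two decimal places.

β = Cov / Var = 0.0357 / 0.0166 = 2.1506
E[R] = Rf + β(Rm − Rf) = 4.08% + 2.1506 × (17.52% − 4.08%) = 32.9841%
α = Rp − E[R] = 18.75% − 32.9841% = -14.2341

-14.23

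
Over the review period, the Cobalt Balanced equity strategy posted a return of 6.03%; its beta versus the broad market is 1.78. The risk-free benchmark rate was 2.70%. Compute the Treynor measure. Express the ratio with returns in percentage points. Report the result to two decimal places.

Treynor = (Rp − Rf) / β = (6.03% − 2.70%) / 1.78 = 3.33 / 1.78 = 1.8708

1.87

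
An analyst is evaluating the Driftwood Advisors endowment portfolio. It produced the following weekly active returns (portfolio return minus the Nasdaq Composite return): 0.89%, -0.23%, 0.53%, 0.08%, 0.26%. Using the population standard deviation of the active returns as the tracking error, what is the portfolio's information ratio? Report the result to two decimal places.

Mean return μ = 1.530 / 5 = 0.3060%
Σ(r − μ)² = 0.7317; population σ = √(0.7317/5) = 0.3825%
IR = μ / tracking error = 0.3060 / 0.3825 = 0.8000

0.80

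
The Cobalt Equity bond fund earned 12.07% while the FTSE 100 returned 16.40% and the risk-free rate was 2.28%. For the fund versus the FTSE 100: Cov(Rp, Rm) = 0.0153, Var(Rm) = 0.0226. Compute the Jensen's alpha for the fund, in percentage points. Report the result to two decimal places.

β = Cov / Var = 0.0153 / 0.0226 = 0.6770
E[R] = Rf + β(Rm − Rf) = 2.28% + 0.6770 × (16.40% − 2.28%) = 11.8392%
α = Rp − E[R] = 12.07% − 11.8392% = 0.2308

0.23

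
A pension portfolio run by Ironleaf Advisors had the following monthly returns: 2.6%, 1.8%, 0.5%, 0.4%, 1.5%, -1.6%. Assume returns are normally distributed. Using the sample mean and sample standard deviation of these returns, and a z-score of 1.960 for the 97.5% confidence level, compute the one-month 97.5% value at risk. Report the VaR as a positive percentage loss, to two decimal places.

r̄ = (2.6 + 1.8 + 0.5 + 0.4 + 1.5 − 1.6) / 6 = 0.8667%
Sample std dev = √[10.7133 / 5] = 1.4638%
VaR = −(r̄ − z·σ) = −(0.8667 − 1.960 × 1.4638) = −(-2.0023) = 2.0023%

2.00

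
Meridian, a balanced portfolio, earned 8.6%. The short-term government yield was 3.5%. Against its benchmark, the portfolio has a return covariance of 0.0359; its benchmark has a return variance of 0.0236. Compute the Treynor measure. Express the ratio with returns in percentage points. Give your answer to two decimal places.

3.35

β = Cov / Var = 0.0359 / 0.0236 = 1.5212
Treynor = (Rp − Rf) / β = (8.6% − 3.5%) / 1.5212 = 5.10 / 1.5212 = 3.3526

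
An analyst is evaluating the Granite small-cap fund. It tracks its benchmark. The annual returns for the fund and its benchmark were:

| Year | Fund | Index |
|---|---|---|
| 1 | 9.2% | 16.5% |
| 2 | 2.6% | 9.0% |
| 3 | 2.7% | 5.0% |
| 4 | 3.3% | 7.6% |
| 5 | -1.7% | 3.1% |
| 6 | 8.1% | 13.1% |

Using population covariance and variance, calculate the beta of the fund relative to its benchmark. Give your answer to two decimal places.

0.76

r̄p = 4.0333%,  r̄m = 9.0500%
Cov = Σ(rp − r̄p)(rm − r̄m) / 6 = 15.9350
Var(rm) = Σ(rm − r̄m)² / 6 = 20.9692
β = Cov / Var = 15.9350 / 20.9692 = 0.7599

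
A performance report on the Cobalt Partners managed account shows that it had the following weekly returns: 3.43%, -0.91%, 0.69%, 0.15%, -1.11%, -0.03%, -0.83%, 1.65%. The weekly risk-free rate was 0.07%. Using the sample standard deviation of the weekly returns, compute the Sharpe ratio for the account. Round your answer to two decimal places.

μ = (3.43 − 0.91 + 0.69 + 0.15 − 1.11 − 0.03 − 0.83 + 1.65) / 8 = 0.3800%
Σ(r − μ)² = 16.5808; sample σ = √(16.5808/7) = 1.5391%
Sharpe = (μ − rf) / σ = (0.3800 − 0.07) / 1.5391 = 0.3100 / 1.5391 = 0.2014

0.20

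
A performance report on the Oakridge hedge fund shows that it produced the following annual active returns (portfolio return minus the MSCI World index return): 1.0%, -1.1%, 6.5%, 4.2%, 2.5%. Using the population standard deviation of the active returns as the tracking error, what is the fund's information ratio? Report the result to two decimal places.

Mean return r̄ = 13.10 / 5 = 2.6200%
Population σ = √[Σ(r − r̄)² / 5] = √[34.0280 / 5] = √6.8056 = 2.6088%
IR = r̄ / tracking error = 2.6200 / 2.6088 = 1.0043

1.00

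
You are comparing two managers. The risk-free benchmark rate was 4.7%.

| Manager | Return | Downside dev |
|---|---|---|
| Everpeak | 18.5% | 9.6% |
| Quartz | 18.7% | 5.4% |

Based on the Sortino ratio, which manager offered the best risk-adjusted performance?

Everpeak: Sortino ratio = (18.5% − 4.7%) / 9.6% = 1.438
Quartz: Sortino ratio = (18.7% − 4.7%) / 5.4% = 2.593
Highest: Quartz (2.593).

Quartz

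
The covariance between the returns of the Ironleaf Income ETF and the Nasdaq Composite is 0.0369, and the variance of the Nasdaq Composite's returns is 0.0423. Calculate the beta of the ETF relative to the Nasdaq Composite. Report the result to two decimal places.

0.87

β = Cov(Rp, Rm) / Var(Rm) = 0.0369 / 0.0423 = 0.8723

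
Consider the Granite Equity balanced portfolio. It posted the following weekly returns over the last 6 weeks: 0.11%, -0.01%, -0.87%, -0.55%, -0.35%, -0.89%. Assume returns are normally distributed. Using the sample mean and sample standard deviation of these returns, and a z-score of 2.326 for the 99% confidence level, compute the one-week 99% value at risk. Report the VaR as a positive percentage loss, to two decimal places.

1.41

r̄ = (0.11 − 0.01 − 0.87 − 0.55 − 0.35 − 0.89) / 6 = -0.4267%
Sample std dev = √[0.8939 / 5] = 0.4228%
VaR = −(r̄ − z·σ) = −(-0.4267 − 2.326 × 0.4228) = −(-1.4101) = 1.4101%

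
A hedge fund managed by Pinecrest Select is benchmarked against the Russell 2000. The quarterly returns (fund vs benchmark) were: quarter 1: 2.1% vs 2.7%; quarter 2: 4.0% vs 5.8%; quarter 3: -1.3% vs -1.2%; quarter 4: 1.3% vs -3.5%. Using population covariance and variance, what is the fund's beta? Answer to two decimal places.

0.39

r̄p = 1.5250%,  r̄m = 0.9500%
Cov = Σ(rp − r̄p)(rm − r̄m) / 4 = 5.0213
Var(rm) = Σ(rm − r̄m)² / 4 = 12.7525
β = Cov / Var = 5.0213 / 12.7525 = 0.3938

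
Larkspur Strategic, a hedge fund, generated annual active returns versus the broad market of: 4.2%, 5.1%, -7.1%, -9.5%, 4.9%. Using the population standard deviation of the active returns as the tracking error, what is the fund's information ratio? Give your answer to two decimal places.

-0.07

μ = (4.2 + 5.1 − 7.1 − 9.5 + 4.9) / 5 = -0.4800%
Σ(r − μ)² = (4.2 − (-0.4800))² + (5.1 − (-0.4800))² + (-7.1 − (-0.4800))² + … = 207.1680
population σ = √(207.1680 / 5) = √41.4336 = 6.4369%
IR = μ / tracking error = -0.4800 / 6.4369 = -0.0746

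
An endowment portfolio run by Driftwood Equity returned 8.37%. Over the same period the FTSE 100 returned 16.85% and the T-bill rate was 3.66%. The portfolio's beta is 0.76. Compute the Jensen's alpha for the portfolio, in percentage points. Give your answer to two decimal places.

-5.31

CAPM expected return = Rf + β(Rm − Rf) = 3.66% + 0.76 × (16.85% − 3.66%) = 3.66 + 0.76 × 13.19 = 13.6844%
Jensen's α = Rp − E[R] = 8.37% − 13.6844% = -5.3144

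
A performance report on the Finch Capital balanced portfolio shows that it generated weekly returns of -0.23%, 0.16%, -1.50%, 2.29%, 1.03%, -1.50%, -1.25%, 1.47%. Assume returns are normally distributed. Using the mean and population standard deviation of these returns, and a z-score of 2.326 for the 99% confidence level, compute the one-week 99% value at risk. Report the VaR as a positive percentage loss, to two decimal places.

3.08

r̄ = (-0.23 + 0.16 − 1.5 + 2.29 + 1.03 − 1.5 − 1.25 + 1.47) / 8 = 0.0588%
Σ(r − r̄)² = (-0.23 − 0.0588)² + (0.16 − 0.0588)² + … = 14.5793
σ = √[14.5793 / 8] = 1.3500%
VaR = −(r̄ − z·σ) = −(0.0588 − 2.326 × 1.3500) = −(-3.0813) = 3.0813%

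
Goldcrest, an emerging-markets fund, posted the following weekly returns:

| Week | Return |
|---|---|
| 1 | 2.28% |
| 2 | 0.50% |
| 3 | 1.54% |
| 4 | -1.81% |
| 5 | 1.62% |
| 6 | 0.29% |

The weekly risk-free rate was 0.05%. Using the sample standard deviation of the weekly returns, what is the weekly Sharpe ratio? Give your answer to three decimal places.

0.473

μ = (2.28 + 0.5 + 1.54 − 1.81 + 1.62 + 0.29) / 6 = 0.7367%
Σ(r − μ)² = (2.28 − 0.7367)² + (0.5 − 0.7367)² + … = 10.5485
σ = √[10.5485 / 5] = 1.4525%
Sharpe = (μ − rf) / σ = (0.7367 − 0.05) / 1.4525 = 0.6867 / 1.4525 = 0.4728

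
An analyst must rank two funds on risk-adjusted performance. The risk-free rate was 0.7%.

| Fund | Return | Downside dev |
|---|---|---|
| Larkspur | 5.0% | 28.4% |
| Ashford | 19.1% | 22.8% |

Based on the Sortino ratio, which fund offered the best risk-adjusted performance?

Larkspur: Sortino ratio = (5.0% − 0.7%) / 28.4% = 0.151
Ashford: Sortino ratio = (19.1% − 0.7%) / 22.8% = 0.807
Highest: Ashford (0.807).

Ashford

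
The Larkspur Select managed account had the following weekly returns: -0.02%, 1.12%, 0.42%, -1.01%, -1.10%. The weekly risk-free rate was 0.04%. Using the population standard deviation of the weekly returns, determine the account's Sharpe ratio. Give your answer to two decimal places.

-0.19

r̄ = (-0.02 + 1.12 + 0.42 − 1.01 − 1.1) / 5 = -0.1180%
Σ(r − r̄)² = 3.5917; population σ = √(3.5917/5) = 0.8475%
Sharpe = (r̄ − rf) / σ = (-0.1180 − 0.04) / 0.8475 = -0.1580 / 0.8475 = -0.1864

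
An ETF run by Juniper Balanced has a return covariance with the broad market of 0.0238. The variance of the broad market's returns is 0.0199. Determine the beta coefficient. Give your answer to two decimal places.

1.20

β = Cov(Rp, Rm) / Var(Rm) = 0.0238 / 0.0199 = 1.1960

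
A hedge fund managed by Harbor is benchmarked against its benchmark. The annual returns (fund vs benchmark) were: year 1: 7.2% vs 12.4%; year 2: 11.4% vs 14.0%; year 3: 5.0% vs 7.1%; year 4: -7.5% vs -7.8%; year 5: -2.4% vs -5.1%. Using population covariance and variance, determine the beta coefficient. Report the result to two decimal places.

r̄p = 2.7400%,  r̄m = 4.1200%
Cov = Σ(rp − r̄p)(rm − r̄m) / 5 = 59.7352
Var(rm) = Σ(rm − r̄m)² / 5 = 80.4296
β = Cov / Var = 59.7352 / 80.4296 = 0.7427

0.74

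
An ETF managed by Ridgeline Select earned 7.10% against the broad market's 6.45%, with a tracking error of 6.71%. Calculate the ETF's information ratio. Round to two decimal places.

0.10

IR = (Rp − Rb) / TE = (7.10% − 6.45%) / 6.71% = 0.65% / 6.71% = 0.0969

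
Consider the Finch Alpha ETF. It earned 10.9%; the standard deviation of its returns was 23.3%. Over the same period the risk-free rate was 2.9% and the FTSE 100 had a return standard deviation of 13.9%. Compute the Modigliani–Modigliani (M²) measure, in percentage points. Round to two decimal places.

7.67

Sharpe = (Rp − Rf) / σp = (10.9% − 2.9%) / 23.3% = 0.3433
M² = Rf + Sharpe × σm = 2.9% + 0.3433 × 13.9% = 7.6719%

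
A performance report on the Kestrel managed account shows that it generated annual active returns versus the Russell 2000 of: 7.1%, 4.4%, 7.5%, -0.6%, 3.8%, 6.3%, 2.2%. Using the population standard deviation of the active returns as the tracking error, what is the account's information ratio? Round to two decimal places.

1.63

μ = (7.1 + 4.4 + 7.5 − 0.6 + 3.8 + 6.3 + 2.2) / 7 = 30.70 / 7 = 4.3857%
Σ(r − μ)² = (7.1 − 4.3857)² + (4.4 − 4.3857)² + … = 50.7086
σ = √[50.7086 / 7] = 2.6915%
IR = μ / tracking error = 4.3857 / 2.6915 = 1.6295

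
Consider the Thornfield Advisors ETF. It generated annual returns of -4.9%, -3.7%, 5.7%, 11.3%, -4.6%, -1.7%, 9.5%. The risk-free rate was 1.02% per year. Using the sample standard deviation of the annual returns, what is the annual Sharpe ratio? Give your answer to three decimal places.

0.091

μ = (-4.9 − 3.7 + 5.7 + 11.3 − 4.6 − 1.7 + 9.5) / 7 = 11.60 / 7 = 1.6571%
Sample σ = √[Σ(r − μ)² / 6] = √[292.9571 / 6] = √48.8262 = 6.9876%
Sharpe = (μ − rf) / σ = (1.6571 − 1.02) / 6.9876 = 0.6371 / 6.9876 = 0.0912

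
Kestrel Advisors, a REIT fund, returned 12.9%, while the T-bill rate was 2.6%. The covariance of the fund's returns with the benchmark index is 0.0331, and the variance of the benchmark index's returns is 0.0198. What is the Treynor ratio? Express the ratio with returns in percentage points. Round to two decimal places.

β = Cov / Var = 0.0331 / 0.0198 = 1.6717
Treynor = (Rp − Rf) / β = (12.9% − 2.6%) / 1.6717 = 10.30 / 1.6717 = 6.1614

6.16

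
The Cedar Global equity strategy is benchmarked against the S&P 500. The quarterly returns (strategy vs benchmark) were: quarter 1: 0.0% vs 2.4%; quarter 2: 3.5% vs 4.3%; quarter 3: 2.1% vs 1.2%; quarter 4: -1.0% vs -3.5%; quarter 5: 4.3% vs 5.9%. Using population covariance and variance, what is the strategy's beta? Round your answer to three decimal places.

r̄p = 1.7800%,  r̄m = 2.0600%
Cov = Σ(rp − r̄p)(rm − r̄m) / 5 = 5.6212
Var(rm) = Σ(rm − r̄m)² / 5 = 10.3064
β = Cov / Var = 5.6212 / 10.3064 = 0.5454

0.545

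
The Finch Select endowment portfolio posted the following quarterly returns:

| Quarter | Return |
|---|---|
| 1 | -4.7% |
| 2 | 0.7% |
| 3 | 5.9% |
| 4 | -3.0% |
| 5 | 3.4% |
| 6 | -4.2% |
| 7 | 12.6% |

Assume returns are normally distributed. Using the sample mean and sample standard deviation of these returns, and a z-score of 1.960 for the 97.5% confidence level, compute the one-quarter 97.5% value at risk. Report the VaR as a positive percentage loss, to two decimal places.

Mean return r̄ = 10.70 / 7 = 1.5286%
Σ(r − r̄)² = 237.9943; sample σ = √(237.9943/6) = 6.2981%
VaR = −(r̄ − z·σ) = −(1.5286 − 1.960 × 6.2981) = −(-10.8157) = 10.8157%

10.82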